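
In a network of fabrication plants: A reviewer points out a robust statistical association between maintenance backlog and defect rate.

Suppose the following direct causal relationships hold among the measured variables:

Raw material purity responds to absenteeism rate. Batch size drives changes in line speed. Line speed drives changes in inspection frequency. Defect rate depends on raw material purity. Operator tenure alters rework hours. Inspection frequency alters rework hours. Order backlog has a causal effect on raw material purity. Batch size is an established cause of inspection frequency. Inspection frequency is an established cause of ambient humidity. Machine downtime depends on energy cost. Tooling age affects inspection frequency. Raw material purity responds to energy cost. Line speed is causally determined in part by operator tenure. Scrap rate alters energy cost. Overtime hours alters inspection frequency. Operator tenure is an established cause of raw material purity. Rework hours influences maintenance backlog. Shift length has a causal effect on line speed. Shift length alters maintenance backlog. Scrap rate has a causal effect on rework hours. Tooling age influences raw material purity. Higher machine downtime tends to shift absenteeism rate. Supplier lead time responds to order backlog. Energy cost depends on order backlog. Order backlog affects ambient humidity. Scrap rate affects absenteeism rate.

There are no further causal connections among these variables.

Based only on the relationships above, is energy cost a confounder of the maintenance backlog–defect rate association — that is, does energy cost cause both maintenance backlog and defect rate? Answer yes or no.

no

Energy cost has no stated causal path to maintenance backlog. A confounder must cause both variables, so energy cost does not qualify.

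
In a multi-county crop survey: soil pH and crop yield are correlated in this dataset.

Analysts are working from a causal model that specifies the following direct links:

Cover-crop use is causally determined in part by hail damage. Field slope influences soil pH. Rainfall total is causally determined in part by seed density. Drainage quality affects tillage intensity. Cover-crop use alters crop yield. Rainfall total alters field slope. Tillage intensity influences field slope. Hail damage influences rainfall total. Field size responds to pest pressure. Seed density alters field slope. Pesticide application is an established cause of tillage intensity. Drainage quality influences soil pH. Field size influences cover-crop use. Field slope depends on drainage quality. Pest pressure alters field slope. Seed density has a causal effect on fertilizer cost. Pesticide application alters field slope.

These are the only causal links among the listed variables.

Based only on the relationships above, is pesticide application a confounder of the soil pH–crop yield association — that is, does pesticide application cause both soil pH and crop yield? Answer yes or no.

no

Pesticide application has no stated causal path to crop yield. A confounder must cause both variables, so pesticide application does not qualify.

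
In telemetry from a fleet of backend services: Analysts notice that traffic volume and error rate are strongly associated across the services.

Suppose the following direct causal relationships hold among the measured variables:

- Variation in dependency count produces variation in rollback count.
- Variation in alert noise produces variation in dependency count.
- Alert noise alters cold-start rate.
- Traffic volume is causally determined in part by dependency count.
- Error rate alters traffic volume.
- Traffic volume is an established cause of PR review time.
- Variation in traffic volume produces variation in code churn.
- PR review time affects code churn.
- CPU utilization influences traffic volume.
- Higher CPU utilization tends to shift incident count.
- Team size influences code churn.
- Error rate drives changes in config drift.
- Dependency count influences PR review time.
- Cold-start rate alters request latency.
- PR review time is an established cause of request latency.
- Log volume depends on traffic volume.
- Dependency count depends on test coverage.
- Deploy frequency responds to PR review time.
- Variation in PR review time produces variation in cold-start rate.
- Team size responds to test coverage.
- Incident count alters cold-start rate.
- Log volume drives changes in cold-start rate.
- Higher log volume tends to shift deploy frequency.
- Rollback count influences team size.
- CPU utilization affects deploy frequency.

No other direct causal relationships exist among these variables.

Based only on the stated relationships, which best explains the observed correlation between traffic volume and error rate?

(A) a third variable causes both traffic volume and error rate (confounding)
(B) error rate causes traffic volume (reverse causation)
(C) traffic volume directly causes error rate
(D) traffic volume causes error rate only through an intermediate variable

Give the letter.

B

The stated link runs error rate → traffic volume; traffic volume has no causal path to error rate. No variable causes both, so confounding is ruled out. The correlation reflects reverse causation.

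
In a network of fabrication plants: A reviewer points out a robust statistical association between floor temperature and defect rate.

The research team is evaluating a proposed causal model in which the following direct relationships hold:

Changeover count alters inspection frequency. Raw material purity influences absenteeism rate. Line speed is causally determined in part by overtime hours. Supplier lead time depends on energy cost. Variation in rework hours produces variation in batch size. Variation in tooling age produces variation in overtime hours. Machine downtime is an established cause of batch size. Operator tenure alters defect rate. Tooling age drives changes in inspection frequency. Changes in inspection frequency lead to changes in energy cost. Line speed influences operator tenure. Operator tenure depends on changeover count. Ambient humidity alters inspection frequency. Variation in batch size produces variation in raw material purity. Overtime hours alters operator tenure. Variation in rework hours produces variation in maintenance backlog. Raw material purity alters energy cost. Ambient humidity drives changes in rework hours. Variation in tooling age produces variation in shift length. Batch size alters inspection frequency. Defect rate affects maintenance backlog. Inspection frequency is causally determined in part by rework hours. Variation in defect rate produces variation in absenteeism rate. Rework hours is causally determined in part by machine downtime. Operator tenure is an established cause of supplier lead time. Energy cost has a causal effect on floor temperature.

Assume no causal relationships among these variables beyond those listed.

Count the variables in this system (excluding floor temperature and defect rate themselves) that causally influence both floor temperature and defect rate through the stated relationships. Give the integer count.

The common causes are: changeover count (to floor temperature via changeover count → inspection frequency → energy cost → floor temperature; to defect rate via changeover count → operator tenure → defect rate); tooling age (to floor temperature via tooling age → inspection frequency → energy cost → floor temperature; to defect rate via tooling age → overtime hours → operator tenure → defect rate).
Every other variable lacks a causal path to at least one of floor temperature and defect rate.

2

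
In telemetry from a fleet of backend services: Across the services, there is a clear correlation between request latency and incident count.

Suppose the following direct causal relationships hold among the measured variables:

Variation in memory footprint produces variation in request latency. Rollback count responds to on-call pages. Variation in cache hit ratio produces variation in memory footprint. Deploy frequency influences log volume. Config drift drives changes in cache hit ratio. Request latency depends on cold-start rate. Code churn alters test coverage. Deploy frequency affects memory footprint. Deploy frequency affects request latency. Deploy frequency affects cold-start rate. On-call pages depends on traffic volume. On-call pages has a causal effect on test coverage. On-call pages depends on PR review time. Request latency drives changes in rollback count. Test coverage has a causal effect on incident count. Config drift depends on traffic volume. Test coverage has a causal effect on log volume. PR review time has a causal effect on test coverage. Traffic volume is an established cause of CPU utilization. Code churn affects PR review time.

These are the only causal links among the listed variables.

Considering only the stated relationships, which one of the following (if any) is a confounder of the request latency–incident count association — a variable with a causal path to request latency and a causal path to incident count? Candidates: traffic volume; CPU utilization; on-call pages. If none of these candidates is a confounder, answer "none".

traffic volume

Traffic volume causes request latency (traffic volume → config drift → cache hit ratio → memory footprint → request latency) and also causes incident count (traffic volume → on-call pages → test coverage → incident count); it is a common cause of both.
Each of the other candidates lacks a causal path to at least one of request latency and incident count, so they do not confound the relationship.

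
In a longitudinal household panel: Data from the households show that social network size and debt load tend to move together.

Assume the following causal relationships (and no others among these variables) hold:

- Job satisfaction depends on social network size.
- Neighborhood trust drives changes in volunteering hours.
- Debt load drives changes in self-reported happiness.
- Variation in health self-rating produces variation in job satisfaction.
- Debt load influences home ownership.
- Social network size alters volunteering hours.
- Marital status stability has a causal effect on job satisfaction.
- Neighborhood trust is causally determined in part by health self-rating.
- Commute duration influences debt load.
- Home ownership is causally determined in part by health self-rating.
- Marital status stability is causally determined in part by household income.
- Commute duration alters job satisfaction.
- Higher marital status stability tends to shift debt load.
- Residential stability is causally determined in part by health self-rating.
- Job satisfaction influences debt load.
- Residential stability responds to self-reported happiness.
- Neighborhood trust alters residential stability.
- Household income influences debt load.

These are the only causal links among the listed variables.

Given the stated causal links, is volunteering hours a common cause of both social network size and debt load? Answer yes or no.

no

Volunteering hours has no stated causal path to either social network size or debt load. A confounder must cause both variables, so volunteering hours does not qualify.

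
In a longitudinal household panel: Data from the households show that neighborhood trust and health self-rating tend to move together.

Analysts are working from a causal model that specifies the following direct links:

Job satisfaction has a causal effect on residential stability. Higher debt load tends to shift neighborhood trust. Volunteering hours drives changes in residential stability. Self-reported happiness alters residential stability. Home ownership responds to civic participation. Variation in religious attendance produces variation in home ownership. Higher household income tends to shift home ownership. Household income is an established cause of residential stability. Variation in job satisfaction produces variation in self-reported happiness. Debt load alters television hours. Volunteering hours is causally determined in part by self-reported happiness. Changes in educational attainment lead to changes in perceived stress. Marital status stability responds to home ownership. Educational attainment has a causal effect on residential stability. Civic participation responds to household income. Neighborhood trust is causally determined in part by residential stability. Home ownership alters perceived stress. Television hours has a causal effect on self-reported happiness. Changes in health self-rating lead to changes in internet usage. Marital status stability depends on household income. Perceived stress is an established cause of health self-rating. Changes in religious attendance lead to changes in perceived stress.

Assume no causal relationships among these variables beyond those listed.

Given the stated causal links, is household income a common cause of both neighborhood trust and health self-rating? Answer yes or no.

yes

Household income has a causal path to neighborhood trust (household income → residential stability → neighborhood trust) and to health self-rating (household income → home ownership → perceived stress → health self-rating), so it is a common cause of both — a confounder.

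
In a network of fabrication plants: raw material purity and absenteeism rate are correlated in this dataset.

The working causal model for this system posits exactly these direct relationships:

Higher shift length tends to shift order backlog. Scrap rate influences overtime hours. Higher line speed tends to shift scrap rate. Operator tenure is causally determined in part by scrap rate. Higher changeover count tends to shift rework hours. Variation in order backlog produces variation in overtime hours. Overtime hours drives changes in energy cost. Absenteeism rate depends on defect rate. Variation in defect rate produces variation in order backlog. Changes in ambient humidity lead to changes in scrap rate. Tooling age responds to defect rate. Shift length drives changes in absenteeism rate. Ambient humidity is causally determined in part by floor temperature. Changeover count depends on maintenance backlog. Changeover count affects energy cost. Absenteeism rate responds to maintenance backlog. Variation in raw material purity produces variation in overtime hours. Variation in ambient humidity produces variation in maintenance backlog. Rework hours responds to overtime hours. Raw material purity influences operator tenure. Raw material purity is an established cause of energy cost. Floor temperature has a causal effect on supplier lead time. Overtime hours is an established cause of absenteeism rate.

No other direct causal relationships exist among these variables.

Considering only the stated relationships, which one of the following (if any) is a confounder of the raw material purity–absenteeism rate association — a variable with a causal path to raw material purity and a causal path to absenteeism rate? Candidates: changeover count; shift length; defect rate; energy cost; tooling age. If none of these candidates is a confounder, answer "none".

None of the listed candidates has causal paths to both raw material purity and absenteeism rate in the stated relationships, so none is a common cause.

none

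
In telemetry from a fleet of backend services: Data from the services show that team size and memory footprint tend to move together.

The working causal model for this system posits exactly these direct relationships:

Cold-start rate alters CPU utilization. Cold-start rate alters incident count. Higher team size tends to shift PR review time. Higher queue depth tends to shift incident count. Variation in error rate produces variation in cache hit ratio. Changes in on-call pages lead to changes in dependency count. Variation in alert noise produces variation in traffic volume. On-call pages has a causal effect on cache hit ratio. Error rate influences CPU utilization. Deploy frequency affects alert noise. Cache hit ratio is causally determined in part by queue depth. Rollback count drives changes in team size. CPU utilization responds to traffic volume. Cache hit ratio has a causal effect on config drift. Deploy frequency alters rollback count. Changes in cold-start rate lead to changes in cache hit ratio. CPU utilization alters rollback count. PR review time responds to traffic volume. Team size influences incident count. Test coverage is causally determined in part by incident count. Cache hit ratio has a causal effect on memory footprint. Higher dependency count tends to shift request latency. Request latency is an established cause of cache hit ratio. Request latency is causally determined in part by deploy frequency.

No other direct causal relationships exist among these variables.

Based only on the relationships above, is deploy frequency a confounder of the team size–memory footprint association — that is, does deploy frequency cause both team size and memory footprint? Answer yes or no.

yes

Deploy frequency has a causal path to team size (deploy frequency → rollback count → team size) and to memory footprint (deploy frequency → request latency → cache hit ratio → memory footprint), so it is a common cause of both — a confounder.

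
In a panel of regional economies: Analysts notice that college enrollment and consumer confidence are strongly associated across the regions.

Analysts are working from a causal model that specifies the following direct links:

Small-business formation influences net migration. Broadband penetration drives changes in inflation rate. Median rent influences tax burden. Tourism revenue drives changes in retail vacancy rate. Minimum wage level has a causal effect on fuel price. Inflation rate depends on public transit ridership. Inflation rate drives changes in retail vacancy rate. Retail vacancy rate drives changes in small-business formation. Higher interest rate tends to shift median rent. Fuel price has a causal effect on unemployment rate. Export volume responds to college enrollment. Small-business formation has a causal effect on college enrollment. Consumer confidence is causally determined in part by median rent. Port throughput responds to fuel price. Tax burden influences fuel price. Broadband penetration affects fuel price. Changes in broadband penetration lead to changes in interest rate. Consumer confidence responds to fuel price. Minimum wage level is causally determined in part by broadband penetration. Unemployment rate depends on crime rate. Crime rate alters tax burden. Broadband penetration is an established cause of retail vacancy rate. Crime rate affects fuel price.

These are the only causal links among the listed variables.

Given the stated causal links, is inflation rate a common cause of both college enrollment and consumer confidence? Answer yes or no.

no

Inflation rate has no stated causal path to consumer confidence. A confounder must cause both variables, so inflation rate does not qualify.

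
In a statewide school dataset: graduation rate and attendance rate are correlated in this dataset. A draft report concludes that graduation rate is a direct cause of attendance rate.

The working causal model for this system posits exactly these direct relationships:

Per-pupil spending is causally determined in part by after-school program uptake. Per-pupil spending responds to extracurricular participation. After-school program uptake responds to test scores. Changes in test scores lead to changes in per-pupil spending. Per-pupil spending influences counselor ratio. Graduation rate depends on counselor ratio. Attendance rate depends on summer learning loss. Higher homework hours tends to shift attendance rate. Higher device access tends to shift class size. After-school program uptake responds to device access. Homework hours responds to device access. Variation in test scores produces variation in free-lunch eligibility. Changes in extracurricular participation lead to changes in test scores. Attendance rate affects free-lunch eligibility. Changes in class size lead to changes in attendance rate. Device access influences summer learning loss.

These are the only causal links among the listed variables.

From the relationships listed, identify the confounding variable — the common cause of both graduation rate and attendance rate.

Device access has a causal path to graduation rate (device access → after-school program uptake → per-pupil spending → counselor ratio → graduation rate) and a separate causal path to attendance rate (device access → class size → attendance rate), so it is a common cause of both.
No stated relationship gives graduation rate a causal route to attendance rate, so the correlation is explained by the shared upstream cause rather than a direct effect.

device access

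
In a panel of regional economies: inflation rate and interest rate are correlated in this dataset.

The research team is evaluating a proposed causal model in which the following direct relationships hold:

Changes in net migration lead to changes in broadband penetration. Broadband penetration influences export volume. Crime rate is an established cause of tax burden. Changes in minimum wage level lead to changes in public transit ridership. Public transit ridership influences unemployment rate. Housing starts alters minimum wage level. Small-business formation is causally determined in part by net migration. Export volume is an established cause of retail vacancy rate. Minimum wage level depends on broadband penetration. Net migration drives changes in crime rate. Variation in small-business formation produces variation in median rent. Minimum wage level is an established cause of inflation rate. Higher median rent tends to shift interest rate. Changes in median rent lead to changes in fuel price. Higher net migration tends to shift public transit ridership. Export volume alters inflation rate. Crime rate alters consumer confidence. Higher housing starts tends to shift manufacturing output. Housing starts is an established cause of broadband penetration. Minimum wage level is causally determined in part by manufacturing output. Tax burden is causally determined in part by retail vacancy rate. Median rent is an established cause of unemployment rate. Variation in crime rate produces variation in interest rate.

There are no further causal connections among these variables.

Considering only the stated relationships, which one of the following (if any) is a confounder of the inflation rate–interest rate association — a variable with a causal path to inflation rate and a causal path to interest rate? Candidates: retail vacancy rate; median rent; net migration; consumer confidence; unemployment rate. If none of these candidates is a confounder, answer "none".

net migration

Net migration causes inflation rate (net migration → broadband penetration → export volume → inflation rate) and also causes interest rate (net migration → crime rate → interest rate); it is a common cause of both.
Each of the other candidates lacks a causal path to at least one of inflation rate and interest rate, so they do not confound the relationship.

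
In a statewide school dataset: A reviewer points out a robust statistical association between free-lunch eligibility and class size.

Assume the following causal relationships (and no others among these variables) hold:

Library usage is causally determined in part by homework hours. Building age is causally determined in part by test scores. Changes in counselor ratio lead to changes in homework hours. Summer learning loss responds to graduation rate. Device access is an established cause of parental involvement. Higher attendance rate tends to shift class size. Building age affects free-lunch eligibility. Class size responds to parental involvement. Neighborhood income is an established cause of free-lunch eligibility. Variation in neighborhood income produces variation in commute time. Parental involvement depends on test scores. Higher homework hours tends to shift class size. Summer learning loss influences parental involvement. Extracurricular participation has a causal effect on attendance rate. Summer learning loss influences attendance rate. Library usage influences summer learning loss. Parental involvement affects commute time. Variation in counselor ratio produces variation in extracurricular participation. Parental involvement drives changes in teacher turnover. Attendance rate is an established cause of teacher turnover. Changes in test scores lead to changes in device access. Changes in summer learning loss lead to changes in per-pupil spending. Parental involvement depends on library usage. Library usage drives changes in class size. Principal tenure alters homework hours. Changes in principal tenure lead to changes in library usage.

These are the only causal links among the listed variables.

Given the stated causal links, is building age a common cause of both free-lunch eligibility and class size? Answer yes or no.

no

Building age has no stated causal path to class size. A confounder must cause both variables, so building age does not qualify.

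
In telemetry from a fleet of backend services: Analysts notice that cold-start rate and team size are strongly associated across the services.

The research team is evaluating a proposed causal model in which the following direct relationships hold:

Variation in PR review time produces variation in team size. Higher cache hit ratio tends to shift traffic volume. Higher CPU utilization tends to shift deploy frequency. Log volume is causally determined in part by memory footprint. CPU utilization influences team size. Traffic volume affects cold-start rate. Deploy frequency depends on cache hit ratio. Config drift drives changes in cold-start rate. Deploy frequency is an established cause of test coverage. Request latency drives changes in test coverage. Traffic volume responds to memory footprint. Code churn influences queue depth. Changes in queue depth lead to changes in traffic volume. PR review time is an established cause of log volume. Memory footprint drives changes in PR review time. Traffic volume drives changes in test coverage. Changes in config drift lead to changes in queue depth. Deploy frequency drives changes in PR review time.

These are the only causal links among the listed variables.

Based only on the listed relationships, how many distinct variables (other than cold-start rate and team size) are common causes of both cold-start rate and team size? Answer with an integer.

The common causes are: cache hit ratio (to cold-start rate via cache hit ratio → traffic volume → cold-start rate; to team size via cache hit ratio → deploy frequency → PR review time → team size); memory footprint (to cold-start rate via memory footprint → traffic volume → cold-start rate; to team size via memory footprint → PR review time → team size).
Every other variable lacks a causal path to at least one of cold-start rate and team size.

2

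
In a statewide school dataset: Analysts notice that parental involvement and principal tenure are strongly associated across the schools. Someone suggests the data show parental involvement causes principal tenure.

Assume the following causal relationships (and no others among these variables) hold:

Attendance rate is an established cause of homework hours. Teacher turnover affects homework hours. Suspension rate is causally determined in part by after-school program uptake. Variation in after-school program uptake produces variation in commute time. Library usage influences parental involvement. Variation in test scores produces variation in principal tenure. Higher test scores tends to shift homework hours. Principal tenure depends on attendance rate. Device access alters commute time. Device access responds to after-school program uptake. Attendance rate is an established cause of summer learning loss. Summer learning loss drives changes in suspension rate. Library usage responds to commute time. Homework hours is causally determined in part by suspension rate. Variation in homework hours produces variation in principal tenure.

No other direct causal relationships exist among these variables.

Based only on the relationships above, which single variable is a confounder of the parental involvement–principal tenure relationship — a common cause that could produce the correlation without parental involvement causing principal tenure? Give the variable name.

after-school program uptake

After-school program uptake has a causal path to parental involvement (after-school program uptake → commute time → library usage → parental involvement) and a separate causal path to principal tenure (after-school program uptake → suspension rate → homework hours → principal tenure), so it is a common cause of both.
No stated relationship gives parental involvement a causal route to principal tenure, so the correlation is explained by the shared upstream cause rather than a direct effect.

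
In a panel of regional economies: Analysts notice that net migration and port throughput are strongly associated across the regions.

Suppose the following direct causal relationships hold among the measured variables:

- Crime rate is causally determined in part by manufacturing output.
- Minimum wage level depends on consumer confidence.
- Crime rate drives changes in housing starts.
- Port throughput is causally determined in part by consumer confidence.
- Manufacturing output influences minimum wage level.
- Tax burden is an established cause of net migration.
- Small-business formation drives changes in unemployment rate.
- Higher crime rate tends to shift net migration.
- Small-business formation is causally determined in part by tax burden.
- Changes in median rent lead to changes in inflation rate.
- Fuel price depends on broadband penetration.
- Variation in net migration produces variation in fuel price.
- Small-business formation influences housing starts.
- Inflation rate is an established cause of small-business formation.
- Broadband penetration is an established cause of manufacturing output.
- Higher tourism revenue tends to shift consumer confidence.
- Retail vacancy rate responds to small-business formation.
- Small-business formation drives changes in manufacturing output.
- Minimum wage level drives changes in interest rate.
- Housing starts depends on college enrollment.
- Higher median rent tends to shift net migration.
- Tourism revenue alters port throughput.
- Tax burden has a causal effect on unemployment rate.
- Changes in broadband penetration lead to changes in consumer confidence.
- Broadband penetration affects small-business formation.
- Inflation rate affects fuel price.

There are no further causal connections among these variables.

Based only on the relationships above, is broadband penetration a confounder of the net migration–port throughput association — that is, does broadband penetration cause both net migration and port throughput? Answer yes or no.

yes

Broadband penetration has a causal path to net migration (broadband penetration → manufacturing output → crime rate → net migration) and to port throughput (broadband penetration → consumer confidence → port throughput), so it is a common cause of both — a confounder.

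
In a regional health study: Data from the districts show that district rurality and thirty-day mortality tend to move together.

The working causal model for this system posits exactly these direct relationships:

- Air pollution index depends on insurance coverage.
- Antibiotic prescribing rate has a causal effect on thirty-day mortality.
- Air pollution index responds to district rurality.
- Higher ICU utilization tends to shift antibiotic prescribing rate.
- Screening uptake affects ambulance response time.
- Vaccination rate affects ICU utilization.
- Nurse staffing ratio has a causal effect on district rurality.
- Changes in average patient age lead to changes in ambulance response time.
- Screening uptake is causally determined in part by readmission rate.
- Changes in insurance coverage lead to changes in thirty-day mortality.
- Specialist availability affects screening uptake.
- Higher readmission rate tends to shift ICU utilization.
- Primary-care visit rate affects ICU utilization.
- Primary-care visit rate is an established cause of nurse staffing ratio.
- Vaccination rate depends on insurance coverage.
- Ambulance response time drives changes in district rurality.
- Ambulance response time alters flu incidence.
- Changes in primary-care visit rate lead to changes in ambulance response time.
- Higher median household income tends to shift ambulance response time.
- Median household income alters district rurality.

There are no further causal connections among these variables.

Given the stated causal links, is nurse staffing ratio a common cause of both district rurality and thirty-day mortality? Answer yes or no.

no

Nurse staffing ratio has no stated causal path to thirty-day mortality. A confounder must cause both variables, so nurse staffing ratio does not qualify.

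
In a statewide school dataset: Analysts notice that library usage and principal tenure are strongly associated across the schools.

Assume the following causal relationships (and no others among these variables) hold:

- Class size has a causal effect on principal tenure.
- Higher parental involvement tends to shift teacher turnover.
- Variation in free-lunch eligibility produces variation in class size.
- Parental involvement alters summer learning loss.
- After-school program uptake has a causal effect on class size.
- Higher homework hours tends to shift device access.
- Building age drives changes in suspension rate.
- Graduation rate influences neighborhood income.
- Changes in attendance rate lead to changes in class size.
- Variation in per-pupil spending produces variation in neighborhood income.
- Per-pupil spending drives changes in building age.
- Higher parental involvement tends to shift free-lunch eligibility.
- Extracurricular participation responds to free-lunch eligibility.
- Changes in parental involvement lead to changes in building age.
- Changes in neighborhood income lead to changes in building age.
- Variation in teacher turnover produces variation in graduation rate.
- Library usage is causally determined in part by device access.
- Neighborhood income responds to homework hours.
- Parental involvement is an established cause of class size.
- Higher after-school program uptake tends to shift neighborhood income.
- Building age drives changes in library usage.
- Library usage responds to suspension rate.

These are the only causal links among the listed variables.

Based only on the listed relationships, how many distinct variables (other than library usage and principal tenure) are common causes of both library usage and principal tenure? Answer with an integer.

2

The common causes are: after-school program uptake (to library usage via after-school program uptake → neighborhood income → building age → library usage; to principal tenure via after-school program uptake → class size → principal tenure); parental involvement (to library usage via parental involvement → building age → library usage; to principal tenure via parental involvement → class size → principal tenure).
Every other variable lacks a causal path to at least one of library usage and principal tenure.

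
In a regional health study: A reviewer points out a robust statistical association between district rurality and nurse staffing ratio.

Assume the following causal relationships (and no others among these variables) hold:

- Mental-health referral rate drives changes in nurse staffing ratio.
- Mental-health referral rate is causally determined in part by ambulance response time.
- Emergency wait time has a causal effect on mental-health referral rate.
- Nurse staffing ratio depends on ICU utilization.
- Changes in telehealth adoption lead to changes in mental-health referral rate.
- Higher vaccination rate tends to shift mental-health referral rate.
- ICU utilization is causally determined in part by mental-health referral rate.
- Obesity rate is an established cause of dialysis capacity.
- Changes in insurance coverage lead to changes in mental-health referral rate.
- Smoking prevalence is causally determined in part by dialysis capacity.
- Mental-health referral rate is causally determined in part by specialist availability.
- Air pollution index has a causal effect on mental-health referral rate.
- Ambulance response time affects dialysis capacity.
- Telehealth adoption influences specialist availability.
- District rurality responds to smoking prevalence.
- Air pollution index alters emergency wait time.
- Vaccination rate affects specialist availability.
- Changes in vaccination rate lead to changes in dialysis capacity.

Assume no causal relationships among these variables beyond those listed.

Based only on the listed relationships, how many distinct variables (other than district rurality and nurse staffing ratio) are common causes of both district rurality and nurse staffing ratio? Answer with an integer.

2

The common causes are: ambulance response time (to district rurality via ambulance response time → dialysis capacity → smoking prevalence → district rurality; to nurse staffing ratio via ambulance response time → mental-health referral rate → nurse staffing ratio); vaccination rate (to district rurality via vaccination rate → dialysis capacity → smoking prevalence → district rurality; to nurse staffing ratio via vaccination rate → mental-health referral rate → nurse staffing ratio).
Every other variable lacks a causal path to at least one of district rurality and nurse staffing ratio.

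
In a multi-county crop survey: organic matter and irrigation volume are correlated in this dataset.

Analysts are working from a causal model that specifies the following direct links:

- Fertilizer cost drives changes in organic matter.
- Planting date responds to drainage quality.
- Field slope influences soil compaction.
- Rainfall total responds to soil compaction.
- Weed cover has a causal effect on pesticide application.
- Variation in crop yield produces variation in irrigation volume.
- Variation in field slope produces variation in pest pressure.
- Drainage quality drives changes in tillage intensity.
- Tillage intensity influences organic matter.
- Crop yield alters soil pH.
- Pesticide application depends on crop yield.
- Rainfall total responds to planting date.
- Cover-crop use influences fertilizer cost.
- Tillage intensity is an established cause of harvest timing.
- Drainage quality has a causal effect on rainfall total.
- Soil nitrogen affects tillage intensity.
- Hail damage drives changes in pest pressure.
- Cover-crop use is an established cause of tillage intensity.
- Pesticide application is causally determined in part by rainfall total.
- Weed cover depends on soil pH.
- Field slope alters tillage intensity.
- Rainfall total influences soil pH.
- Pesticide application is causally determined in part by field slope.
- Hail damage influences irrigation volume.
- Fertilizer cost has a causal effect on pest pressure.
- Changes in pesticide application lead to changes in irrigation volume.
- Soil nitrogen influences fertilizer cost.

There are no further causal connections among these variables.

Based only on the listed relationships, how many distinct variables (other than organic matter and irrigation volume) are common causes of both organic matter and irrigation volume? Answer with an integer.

The common causes are: drainage quality (to organic matter via drainage quality → tillage intensity → organic matter; to irrigation volume via drainage quality → rainfall total → pesticide application → irrigation volume); field slope (to organic matter via field slope → tillage intensity → organic matter; to irrigation volume via field slope → pesticide application → irrigation volume).
Every other variable lacks a causal path to at least one of organic matter and irrigation volume.

2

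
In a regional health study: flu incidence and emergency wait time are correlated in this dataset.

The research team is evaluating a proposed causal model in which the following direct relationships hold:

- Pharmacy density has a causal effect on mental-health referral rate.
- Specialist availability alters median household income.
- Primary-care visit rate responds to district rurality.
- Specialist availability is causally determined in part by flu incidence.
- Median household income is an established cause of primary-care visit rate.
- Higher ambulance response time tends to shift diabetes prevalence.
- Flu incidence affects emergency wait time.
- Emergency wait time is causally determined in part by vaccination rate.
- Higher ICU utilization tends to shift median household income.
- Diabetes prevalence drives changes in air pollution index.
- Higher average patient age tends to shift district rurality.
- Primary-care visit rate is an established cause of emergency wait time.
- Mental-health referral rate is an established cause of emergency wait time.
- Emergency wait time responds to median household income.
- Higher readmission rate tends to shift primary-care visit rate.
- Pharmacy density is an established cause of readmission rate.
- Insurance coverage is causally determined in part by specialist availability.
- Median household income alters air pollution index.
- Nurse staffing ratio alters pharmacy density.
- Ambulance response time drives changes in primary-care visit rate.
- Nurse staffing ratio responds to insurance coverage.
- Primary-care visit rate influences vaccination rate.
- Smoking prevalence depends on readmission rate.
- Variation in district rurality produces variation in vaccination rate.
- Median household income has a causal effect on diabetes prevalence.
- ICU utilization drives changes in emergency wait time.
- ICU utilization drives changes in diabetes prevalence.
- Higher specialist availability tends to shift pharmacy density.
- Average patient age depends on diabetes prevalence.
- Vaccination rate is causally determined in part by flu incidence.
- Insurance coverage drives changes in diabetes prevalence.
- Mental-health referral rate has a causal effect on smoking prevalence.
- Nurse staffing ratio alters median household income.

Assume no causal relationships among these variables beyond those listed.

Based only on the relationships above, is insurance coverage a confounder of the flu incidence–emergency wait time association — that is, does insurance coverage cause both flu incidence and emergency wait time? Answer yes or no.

Insurance coverage has no stated causal path to flu incidence. A confounder must cause both variables, so insurance coverage does not qualify.

no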